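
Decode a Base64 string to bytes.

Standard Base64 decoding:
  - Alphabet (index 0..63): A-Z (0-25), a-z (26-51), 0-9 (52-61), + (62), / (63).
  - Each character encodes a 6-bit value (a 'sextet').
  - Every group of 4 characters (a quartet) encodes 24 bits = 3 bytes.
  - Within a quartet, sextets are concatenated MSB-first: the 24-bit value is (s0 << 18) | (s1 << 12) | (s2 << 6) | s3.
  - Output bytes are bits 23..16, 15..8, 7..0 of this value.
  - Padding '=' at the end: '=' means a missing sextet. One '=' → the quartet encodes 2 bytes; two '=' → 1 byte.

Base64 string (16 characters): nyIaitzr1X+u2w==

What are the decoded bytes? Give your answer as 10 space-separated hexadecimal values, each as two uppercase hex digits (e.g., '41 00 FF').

Answer: 9F 22 1A 8A DC EB D5 7F AE DB

Derivation:
After char 0 ('n'=39): chars_in_quartet=1 acc=0x27 bytes_emitted=0
After char 1 ('y'=50): chars_in_quartet=2 acc=0x9F2 bytes_emitted=0
After char 2 ('I'=8): chars_in_quartet=3 acc=0x27C88 bytes_emitted=0
After char 3 ('a'=26): chars_in_quartet=4 acc=0x9F221A -> emit 9F 22 1A, reset; bytes_emitted=3
After char 4 ('i'=34): chars_in_quartet=1 acc=0x22 bytes_emitted=3
After char 5 ('t'=45): chars_in_quartet=2 acc=0x8AD bytes_emitted=3
After char 6 ('z'=51): chars_in_quartet=3 acc=0x22B73 bytes_emitted=3
After char 7 ('r'=43): chars_in_quartet=4 acc=0x8ADCEB -> emit 8A DC EB, reset; bytes_emitted=6
After char 8 ('1'=53): chars_in_quartet=1 acc=0x35 bytes_emitted=6
After char 9 ('X'=23): chars_in_quartet=2 acc=0xD57 bytes_emitted=6
After char 10 ('+'=62): chars_in_quartet=3 acc=0x355FE bytes_emitted=6
After char 11 ('u'=46): chars_in_quartet=4 acc=0xD57FAE -> emit D5 7F AE, reset; bytes_emitted=9
After char 12 ('2'=54): chars_in_quartet=1 acc=0x36 bytes_emitted=9
After char 13 ('w'=48): chars_in_quartet=2 acc=0xDB0 bytes_emitted=9
Padding '==': partial quartet acc=0xDB0 -> emit DB; bytes_emitted=10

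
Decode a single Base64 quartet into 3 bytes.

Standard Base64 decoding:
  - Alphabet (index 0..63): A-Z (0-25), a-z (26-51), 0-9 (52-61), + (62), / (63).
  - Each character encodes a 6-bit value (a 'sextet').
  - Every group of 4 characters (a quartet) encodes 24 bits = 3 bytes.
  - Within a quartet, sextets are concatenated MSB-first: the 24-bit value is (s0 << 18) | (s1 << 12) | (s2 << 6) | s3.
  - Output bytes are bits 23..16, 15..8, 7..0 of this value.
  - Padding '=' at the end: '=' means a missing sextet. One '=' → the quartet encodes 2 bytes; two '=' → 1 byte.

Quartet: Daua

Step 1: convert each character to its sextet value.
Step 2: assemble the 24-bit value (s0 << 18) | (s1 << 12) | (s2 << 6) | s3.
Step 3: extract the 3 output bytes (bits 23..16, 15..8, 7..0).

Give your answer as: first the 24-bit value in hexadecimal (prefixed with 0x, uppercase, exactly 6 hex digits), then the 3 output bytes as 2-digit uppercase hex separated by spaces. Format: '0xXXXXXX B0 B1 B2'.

Sextets: D=3, a=26, u=46, a=26
24-bit: (3<<18) | (26<<12) | (46<<6) | 26
      = 0x0C0000 | 0x01A000 | 0x000B80 | 0x00001A
      = 0x0DAB9A
Bytes: (v>>16)&0xFF=0D, (v>>8)&0xFF=AB, v&0xFF=9A

Answer: 0x0DAB9A 0D AB 9A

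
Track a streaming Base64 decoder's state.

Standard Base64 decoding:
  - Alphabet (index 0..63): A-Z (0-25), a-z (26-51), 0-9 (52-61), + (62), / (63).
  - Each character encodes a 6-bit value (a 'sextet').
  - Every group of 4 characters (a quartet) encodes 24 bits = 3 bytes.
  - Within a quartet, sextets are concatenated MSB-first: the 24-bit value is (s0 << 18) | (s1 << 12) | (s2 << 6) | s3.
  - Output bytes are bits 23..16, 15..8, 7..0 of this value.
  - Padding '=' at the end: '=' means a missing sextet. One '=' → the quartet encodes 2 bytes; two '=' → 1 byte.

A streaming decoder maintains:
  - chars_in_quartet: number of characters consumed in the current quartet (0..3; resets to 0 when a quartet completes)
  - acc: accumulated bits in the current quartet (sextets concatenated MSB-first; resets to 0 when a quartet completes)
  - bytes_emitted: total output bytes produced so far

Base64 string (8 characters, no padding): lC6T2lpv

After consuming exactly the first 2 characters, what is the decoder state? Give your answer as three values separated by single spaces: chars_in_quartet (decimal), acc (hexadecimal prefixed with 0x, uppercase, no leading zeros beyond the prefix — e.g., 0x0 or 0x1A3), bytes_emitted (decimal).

After char 0 ('l'=37): chars_in_quartet=1 acc=0x25 bytes_emitted=0
After char 1 ('C'=2): chars_in_quartet=2 acc=0x942 bytes_emitted=0

Answer: 2 0x942 0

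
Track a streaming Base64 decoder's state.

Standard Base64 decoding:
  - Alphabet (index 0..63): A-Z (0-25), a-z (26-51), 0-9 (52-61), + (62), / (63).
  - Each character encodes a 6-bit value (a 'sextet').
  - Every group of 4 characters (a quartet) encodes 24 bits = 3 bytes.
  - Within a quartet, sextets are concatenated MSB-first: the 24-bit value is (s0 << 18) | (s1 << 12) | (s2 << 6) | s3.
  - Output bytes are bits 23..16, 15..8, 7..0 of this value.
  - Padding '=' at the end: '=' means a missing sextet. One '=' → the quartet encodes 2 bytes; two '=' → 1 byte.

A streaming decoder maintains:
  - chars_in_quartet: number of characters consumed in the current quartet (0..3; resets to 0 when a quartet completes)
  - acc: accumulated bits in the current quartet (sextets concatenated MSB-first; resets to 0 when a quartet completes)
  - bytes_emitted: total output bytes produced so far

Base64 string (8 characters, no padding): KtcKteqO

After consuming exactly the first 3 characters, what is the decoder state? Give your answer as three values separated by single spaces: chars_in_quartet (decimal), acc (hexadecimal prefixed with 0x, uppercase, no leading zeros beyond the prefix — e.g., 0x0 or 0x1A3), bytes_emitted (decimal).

Answer: 3 0xAB5C 0

Derivation:
After char 0 ('K'=10): chars_in_quartet=1 acc=0xA bytes_emitted=0
After char 1 ('t'=45): chars_in_quartet=2 acc=0x2AD bytes_emitted=0
After char 2 ('c'=28): chars_in_quartet=3 acc=0xAB5C bytes_emitted=0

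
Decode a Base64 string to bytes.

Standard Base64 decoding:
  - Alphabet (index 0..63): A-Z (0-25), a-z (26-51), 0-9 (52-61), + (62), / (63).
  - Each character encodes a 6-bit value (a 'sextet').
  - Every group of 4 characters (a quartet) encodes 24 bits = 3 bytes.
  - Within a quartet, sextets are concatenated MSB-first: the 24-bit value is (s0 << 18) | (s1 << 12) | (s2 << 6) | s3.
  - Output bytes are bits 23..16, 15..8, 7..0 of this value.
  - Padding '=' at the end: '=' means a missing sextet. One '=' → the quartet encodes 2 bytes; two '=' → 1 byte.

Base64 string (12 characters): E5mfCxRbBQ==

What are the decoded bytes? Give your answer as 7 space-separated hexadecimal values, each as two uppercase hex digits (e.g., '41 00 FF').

After char 0 ('E'=4): chars_in_quartet=1 acc=0x4 bytes_emitted=0
After char 1 ('5'=57): chars_in_quartet=2 acc=0x139 bytes_emitted=0
After char 2 ('m'=38): chars_in_quartet=3 acc=0x4E66 bytes_emitted=0
After char 3 ('f'=31): chars_in_quartet=4 acc=0x13999F -> emit 13 99 9F, reset; bytes_emitted=3
After char 4 ('C'=2): chars_in_quartet=1 acc=0x2 bytes_emitted=3
After char 5 ('x'=49): chars_in_quartet=2 acc=0xB1 bytes_emitted=3
After char 6 ('R'=17): chars_in_quartet=3 acc=0x2C51 bytes_emitted=3
After char 7 ('b'=27): chars_in_quartet=4 acc=0xB145B -> emit 0B 14 5B, reset; bytes_emitted=6
After char 8 ('B'=1): chars_in_quartet=1 acc=0x1 bytes_emitted=6
After char 9 ('Q'=16): chars_in_quartet=2 acc=0x50 bytes_emitted=6
Padding '==': partial quartet acc=0x50 -> emit 05; bytes_emitted=7

Answer: 13 99 9F 0B 14 5B 05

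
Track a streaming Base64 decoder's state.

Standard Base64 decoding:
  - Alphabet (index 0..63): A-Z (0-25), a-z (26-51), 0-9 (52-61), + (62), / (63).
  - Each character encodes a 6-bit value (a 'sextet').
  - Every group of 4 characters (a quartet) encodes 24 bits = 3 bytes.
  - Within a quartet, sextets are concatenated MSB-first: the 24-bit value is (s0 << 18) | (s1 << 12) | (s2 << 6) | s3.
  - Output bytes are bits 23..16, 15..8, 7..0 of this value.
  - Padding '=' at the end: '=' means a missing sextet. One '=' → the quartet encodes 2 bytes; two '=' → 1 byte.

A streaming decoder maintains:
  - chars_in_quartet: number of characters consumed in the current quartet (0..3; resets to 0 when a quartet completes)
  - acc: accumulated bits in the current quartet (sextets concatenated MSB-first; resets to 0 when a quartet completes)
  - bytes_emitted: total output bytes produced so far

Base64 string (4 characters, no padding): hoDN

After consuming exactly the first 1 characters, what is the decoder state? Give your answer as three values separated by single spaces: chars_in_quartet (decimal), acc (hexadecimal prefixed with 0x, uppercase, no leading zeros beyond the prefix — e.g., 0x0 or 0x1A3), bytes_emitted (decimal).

Answer: 1 0x21 0

Derivation:
After char 0 ('h'=33): chars_in_quartet=1 acc=0x21 bytes_emitted=0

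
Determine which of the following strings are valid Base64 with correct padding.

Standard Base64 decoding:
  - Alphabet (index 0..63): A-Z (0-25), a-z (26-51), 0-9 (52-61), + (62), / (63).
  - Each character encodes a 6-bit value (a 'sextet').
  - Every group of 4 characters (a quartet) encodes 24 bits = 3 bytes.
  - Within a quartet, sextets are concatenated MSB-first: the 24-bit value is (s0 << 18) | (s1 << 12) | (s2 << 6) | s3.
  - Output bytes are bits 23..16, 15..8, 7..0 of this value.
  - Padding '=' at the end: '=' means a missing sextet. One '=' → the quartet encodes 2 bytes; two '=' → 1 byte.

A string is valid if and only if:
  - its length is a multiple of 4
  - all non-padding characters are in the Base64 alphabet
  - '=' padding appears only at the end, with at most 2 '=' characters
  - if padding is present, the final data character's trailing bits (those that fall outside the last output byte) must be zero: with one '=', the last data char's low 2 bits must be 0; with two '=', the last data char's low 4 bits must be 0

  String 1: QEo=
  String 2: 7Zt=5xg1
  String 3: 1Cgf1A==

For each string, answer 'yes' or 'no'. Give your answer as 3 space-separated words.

String 1: 'QEo=' → valid
String 2: '7Zt=5xg1' → invalid (bad char(s): ['=']; '=' in middle)
String 3: '1Cgf1A==' → valid

Answer: yes no yes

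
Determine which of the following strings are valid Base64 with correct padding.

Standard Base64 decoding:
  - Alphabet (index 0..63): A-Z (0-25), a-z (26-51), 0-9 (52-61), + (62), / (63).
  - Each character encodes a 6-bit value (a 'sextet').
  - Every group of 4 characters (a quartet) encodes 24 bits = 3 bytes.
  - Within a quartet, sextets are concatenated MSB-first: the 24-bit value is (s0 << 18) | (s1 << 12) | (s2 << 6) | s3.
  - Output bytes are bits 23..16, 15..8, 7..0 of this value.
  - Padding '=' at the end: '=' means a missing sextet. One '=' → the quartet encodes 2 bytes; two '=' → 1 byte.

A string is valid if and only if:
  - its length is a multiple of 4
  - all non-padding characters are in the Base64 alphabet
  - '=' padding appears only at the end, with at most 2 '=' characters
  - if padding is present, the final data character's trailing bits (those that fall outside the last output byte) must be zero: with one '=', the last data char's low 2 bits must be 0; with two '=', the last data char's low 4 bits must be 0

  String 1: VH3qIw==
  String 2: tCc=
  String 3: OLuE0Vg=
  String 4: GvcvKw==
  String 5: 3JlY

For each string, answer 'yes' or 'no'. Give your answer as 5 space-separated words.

Answer: yes yes yes yes yes

Derivation:
String 1: 'VH3qIw==' → valid
String 2: 'tCc=' → valid
String 3: 'OLuE0Vg=' → valid
String 4: 'GvcvKw==' → valid
String 5: '3JlY' → valid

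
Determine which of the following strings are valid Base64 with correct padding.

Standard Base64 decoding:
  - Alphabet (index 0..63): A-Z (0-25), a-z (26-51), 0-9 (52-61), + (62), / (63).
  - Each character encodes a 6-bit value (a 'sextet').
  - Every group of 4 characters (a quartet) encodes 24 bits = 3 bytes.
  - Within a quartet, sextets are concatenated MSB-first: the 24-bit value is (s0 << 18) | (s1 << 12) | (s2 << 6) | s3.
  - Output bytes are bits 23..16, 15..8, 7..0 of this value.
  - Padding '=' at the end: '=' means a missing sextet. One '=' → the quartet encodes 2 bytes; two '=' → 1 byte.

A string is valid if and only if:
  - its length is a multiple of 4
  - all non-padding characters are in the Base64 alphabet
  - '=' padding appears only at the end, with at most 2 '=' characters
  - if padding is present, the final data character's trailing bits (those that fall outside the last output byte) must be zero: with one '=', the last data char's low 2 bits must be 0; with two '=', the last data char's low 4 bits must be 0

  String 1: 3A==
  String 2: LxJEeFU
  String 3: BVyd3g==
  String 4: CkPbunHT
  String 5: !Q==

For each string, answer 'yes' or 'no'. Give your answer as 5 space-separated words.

Answer: yes no yes yes no

Derivation:
String 1: '3A==' → valid
String 2: 'LxJEeFU' → invalid (len=7 not mult of 4)
String 3: 'BVyd3g==' → valid
String 4: 'CkPbunHT' → valid
String 5: '!Q==' → invalid (bad char(s): ['!'])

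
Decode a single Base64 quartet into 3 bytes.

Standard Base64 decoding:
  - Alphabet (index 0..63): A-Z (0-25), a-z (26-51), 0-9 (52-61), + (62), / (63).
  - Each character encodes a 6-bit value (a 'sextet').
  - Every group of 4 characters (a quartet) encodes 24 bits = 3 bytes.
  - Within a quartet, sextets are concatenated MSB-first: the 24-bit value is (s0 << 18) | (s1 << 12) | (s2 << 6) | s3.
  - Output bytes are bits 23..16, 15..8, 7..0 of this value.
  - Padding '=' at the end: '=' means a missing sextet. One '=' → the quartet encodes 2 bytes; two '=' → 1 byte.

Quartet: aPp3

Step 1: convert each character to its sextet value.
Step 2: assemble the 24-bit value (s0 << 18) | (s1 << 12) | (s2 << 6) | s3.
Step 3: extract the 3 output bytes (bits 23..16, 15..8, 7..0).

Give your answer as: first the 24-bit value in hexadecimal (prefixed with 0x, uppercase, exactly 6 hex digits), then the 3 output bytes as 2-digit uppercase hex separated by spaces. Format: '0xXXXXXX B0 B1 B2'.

Sextets: a=26, P=15, p=41, 3=55
24-bit: (26<<18) | (15<<12) | (41<<6) | 55
      = 0x680000 | 0x00F000 | 0x000A40 | 0x000037
      = 0x68FA77
Bytes: (v>>16)&0xFF=68, (v>>8)&0xFF=FA, v&0xFF=77

Answer: 0x68FA77 68 FA 77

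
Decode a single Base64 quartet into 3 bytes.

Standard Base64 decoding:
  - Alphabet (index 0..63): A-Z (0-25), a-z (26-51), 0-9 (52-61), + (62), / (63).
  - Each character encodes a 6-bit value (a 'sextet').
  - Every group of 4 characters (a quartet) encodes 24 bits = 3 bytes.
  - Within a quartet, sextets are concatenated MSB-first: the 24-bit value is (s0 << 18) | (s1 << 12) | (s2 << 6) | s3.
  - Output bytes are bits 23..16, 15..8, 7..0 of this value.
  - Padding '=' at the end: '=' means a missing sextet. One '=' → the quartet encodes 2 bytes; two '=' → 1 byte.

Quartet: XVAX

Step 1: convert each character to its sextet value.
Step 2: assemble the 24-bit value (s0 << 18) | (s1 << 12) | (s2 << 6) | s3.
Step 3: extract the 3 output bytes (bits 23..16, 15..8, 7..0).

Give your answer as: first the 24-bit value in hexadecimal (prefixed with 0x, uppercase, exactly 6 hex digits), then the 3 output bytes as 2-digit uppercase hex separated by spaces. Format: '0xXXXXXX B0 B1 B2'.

Sextets: X=23, V=21, A=0, X=23
24-bit: (23<<18) | (21<<12) | (0<<6) | 23
      = 0x5C0000 | 0x015000 | 0x000000 | 0x000017
      = 0x5D5017
Bytes: (v>>16)&0xFF=5D, (v>>8)&0xFF=50, v&0xFF=17

Answer: 0x5D5017 5D 50 17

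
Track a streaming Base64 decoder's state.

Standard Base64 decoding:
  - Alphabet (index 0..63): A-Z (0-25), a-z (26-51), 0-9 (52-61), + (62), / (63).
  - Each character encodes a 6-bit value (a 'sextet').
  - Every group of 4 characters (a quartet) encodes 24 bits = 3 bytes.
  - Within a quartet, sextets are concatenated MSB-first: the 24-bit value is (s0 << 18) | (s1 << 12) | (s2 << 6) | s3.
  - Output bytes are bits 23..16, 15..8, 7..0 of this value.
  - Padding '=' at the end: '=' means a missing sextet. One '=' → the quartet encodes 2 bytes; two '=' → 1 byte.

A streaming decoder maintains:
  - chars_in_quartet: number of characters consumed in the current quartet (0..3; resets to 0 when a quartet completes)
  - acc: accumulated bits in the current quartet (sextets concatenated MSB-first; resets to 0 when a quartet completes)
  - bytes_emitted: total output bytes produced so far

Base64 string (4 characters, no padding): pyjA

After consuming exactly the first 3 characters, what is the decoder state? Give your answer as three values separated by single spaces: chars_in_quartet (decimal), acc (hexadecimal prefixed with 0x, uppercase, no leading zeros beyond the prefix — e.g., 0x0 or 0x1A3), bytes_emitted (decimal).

Answer: 3 0x29CA3 0

Derivation:
After char 0 ('p'=41): chars_in_quartet=1 acc=0x29 bytes_emitted=0
After char 1 ('y'=50): chars_in_quartet=2 acc=0xA72 bytes_emitted=0
After char 2 ('j'=35): chars_in_quartet=3 acc=0x29CA3 bytes_emitted=0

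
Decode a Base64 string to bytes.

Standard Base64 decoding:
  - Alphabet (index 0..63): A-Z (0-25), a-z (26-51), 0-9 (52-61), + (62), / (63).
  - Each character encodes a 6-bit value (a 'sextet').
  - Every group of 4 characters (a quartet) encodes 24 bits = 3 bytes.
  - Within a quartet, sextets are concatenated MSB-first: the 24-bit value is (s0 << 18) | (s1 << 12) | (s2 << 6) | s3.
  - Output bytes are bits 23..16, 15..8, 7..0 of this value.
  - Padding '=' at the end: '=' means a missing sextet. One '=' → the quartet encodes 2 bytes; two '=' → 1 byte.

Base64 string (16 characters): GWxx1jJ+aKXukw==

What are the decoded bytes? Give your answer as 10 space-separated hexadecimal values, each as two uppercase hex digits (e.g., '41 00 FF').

After char 0 ('G'=6): chars_in_quartet=1 acc=0x6 bytes_emitted=0
After char 1 ('W'=22): chars_in_quartet=2 acc=0x196 bytes_emitted=0
After char 2 ('x'=49): chars_in_quartet=3 acc=0x65B1 bytes_emitted=0
After char 3 ('x'=49): chars_in_quartet=4 acc=0x196C71 -> emit 19 6C 71, reset; bytes_emitted=3
After char 4 ('1'=53): chars_in_quartet=1 acc=0x35 bytes_emitted=3
After char 5 ('j'=35): chars_in_quartet=2 acc=0xD63 bytes_emitted=3
After char 6 ('J'=9): chars_in_quartet=3 acc=0x358C9 bytes_emitted=3
After char 7 ('+'=62): chars_in_quartet=4 acc=0xD6327E -> emit D6 32 7E, reset; bytes_emitted=6
After char 8 ('a'=26): chars_in_quartet=1 acc=0x1A bytes_emitted=6
After char 9 ('K'=10): chars_in_quartet=2 acc=0x68A bytes_emitted=6
After char 10 ('X'=23): chars_in_quartet=3 acc=0x1A297 bytes_emitted=6
After char 11 ('u'=46): chars_in_quartet=4 acc=0x68A5EE -> emit 68 A5 EE, reset; bytes_emitted=9
After char 12 ('k'=36): chars_in_quartet=1 acc=0x24 bytes_emitted=9
After char 13 ('w'=48): chars_in_quartet=2 acc=0x930 bytes_emitted=9
Padding '==': partial quartet acc=0x930 -> emit 93; bytes_emitted=10

Answer: 19 6C 71 D6 32 7E 68 A5 EE 93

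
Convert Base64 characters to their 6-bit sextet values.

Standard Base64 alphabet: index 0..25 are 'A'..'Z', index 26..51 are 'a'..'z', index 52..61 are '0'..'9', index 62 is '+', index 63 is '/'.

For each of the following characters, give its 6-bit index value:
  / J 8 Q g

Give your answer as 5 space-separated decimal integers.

Answer: 63 9 60 16 32

Derivation:
'/': index 63
'J': A..Z range, ord('J') − ord('A') = 9
'8': 0..9 range, 52 + ord('8') − ord('0') = 60
'Q': A..Z range, ord('Q') − ord('A') = 16
'g': a..z range, 26 + ord('g') − ord('a') = 32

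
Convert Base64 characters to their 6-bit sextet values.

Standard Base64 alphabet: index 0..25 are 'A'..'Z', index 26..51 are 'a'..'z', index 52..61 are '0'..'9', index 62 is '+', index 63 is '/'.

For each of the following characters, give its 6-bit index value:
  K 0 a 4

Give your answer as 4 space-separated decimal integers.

'K': A..Z range, ord('K') − ord('A') = 10
'0': 0..9 range, 52 + ord('0') − ord('0') = 52
'a': a..z range, 26 + ord('a') − ord('a') = 26
'4': 0..9 range, 52 + ord('4') − ord('0') = 56

Answer: 10 52 26 56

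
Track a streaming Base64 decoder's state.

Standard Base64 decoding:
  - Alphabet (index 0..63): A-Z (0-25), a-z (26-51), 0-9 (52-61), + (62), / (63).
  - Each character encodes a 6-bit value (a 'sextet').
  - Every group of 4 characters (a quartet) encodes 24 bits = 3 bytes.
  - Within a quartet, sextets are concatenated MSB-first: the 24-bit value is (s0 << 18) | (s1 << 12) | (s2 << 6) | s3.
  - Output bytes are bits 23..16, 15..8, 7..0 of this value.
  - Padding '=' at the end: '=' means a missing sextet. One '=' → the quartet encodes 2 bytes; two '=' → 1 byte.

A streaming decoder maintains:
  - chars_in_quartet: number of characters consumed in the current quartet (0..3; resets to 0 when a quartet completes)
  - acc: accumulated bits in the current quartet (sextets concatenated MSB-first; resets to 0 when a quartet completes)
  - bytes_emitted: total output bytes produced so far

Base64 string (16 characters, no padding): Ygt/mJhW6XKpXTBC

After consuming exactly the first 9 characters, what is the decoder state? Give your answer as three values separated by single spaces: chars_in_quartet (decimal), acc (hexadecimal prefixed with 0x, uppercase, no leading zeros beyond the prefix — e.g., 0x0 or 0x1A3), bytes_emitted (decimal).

Answer: 1 0x3A 6

Derivation:
After char 0 ('Y'=24): chars_in_quartet=1 acc=0x18 bytes_emitted=0
After char 1 ('g'=32): chars_in_quartet=2 acc=0x620 bytes_emitted=0
After char 2 ('t'=45): chars_in_quartet=3 acc=0x1882D bytes_emitted=0
After char 3 ('/'=63): chars_in_quartet=4 acc=0x620B7F -> emit 62 0B 7F, reset; bytes_emitted=3
After char 4 ('m'=38): chars_in_quartet=1 acc=0x26 bytes_emitted=3
After char 5 ('J'=9): chars_in_quartet=2 acc=0x989 bytes_emitted=3
After char 6 ('h'=33): chars_in_quartet=3 acc=0x26261 bytes_emitted=3
After char 7 ('W'=22): chars_in_quartet=4 acc=0x989856 -> emit 98 98 56, reset; bytes_emitted=6
After char 8 ('6'=58): chars_in_quartet=1 acc=0x3A bytes_emitted=6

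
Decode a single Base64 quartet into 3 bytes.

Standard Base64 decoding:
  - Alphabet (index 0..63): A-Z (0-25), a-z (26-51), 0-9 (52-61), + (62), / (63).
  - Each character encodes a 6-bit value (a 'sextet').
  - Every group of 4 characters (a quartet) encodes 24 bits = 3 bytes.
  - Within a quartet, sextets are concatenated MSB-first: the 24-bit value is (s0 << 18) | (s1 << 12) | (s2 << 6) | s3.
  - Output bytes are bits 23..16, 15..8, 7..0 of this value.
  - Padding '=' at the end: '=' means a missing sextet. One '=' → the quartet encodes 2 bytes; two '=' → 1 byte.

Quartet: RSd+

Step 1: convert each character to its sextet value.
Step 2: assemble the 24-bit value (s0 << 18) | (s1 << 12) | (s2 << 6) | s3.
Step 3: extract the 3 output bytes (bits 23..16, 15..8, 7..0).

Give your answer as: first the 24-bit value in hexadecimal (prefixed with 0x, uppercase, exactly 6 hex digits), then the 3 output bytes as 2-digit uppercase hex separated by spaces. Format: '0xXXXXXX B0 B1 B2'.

Sextets: R=17, S=18, d=29, +=62
24-bit: (17<<18) | (18<<12) | (29<<6) | 62
      = 0x440000 | 0x012000 | 0x000740 | 0x00003E
      = 0x45277E
Bytes: (v>>16)&0xFF=45, (v>>8)&0xFF=27, v&0xFF=7E

Answer: 0x45277E 45 27 7E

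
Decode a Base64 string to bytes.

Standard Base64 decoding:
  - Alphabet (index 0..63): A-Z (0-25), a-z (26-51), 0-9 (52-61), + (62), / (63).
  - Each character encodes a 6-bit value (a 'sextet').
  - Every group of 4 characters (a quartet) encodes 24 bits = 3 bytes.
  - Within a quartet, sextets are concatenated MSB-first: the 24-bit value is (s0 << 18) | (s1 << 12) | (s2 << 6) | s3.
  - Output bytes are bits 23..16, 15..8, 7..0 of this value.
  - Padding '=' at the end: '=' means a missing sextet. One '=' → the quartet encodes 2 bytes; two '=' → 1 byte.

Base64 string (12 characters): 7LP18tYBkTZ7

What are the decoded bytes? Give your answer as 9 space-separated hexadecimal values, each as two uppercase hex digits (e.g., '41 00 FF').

Answer: EC B3 F5 F2 D6 01 91 36 7B

Derivation:
After char 0 ('7'=59): chars_in_quartet=1 acc=0x3B bytes_emitted=0
After char 1 ('L'=11): chars_in_quartet=2 acc=0xECB bytes_emitted=0
After char 2 ('P'=15): chars_in_quartet=3 acc=0x3B2CF bytes_emitted=0
After char 3 ('1'=53): chars_in_quartet=4 acc=0xECB3F5 -> emit EC B3 F5, reset; bytes_emitted=3
After char 4 ('8'=60): chars_in_quartet=1 acc=0x3C bytes_emitted=3
After char 5 ('t'=45): chars_in_quartet=2 acc=0xF2D bytes_emitted=3
After char 6 ('Y'=24): chars_in_quartet=3 acc=0x3CB58 bytes_emitted=3
After char 7 ('B'=1): chars_in_quartet=4 acc=0xF2D601 -> emit F2 D6 01, reset; bytes_emitted=6
After char 8 ('k'=36): chars_in_quartet=1 acc=0x24 bytes_emitted=6
After char 9 ('T'=19): chars_in_quartet=2 acc=0x913 bytes_emitted=6
After char 10 ('Z'=25): chars_in_quartet=3 acc=0x244D9 bytes_emitted=6
After char 11 ('7'=59): chars_in_quartet=4 acc=0x91367B -> emit 91 36 7B, reset; bytes_emitted=9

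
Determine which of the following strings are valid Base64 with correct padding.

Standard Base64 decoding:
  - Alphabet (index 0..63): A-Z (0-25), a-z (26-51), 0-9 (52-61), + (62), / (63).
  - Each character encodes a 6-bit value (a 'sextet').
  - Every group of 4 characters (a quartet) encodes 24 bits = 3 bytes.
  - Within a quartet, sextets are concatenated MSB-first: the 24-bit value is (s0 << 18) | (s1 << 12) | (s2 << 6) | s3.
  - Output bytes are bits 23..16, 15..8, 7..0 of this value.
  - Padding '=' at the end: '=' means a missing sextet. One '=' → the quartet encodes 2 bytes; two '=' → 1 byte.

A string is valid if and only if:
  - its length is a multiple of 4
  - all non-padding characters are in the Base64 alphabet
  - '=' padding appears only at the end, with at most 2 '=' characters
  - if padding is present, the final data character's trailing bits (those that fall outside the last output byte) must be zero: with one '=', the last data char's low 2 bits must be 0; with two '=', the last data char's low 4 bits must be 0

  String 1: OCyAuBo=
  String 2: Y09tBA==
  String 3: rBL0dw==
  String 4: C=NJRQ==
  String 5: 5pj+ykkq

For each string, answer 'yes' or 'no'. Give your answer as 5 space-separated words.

Answer: yes yes yes no yes

Derivation:
String 1: 'OCyAuBo=' → valid
String 2: 'Y09tBA==' → valid
String 3: 'rBL0dw==' → valid
String 4: 'C=NJRQ==' → invalid (bad char(s): ['=']; '=' in middle)
String 5: '5pj+ykkq' → valid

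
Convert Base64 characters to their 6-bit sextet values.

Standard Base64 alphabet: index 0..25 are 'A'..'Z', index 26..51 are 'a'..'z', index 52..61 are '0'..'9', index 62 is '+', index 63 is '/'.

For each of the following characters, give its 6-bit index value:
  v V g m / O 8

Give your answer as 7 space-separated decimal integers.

'v': a..z range, 26 + ord('v') − ord('a') = 47
'V': A..Z range, ord('V') − ord('A') = 21
'g': a..z range, 26 + ord('g') − ord('a') = 32
'm': a..z range, 26 + ord('m') − ord('a') = 38
'/': index 63
'O': A..Z range, ord('O') − ord('A') = 14
'8': 0..9 range, 52 + ord('8') − ord('0') = 60

Answer: 47 21 32 38 63 14 60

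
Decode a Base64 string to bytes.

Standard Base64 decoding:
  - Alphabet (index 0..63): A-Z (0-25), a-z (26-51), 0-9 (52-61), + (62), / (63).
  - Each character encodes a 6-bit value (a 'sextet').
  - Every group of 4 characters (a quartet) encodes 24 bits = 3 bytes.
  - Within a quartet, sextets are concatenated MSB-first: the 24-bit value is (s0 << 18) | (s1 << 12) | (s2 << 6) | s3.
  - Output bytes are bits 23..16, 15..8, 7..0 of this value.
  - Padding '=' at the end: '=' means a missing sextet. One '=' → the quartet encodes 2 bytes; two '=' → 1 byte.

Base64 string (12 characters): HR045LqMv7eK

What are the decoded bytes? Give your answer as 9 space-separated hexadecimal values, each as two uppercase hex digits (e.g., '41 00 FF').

After char 0 ('H'=7): chars_in_quartet=1 acc=0x7 bytes_emitted=0
After char 1 ('R'=17): chars_in_quartet=2 acc=0x1D1 bytes_emitted=0
After char 2 ('0'=52): chars_in_quartet=3 acc=0x7474 bytes_emitted=0
After char 3 ('4'=56): chars_in_quartet=4 acc=0x1D1D38 -> emit 1D 1D 38, reset; bytes_emitted=3
After char 4 ('5'=57): chars_in_quartet=1 acc=0x39 bytes_emitted=3
After char 5 ('L'=11): chars_in_quartet=2 acc=0xE4B bytes_emitted=3
After char 6 ('q'=42): chars_in_quartet=3 acc=0x392EA bytes_emitted=3
After char 7 ('M'=12): chars_in_quartet=4 acc=0xE4BA8C -> emit E4 BA 8C, reset; bytes_emitted=6
After char 8 ('v'=47): chars_in_quartet=1 acc=0x2F bytes_emitted=6
After char 9 ('7'=59): chars_in_quartet=2 acc=0xBFB bytes_emitted=6
After char 10 ('e'=30): chars_in_quartet=3 acc=0x2FEDE bytes_emitted=6
After char 11 ('K'=10): chars_in_quartet=4 acc=0xBFB78A -> emit BF B7 8A, reset; bytes_emitted=9

Answer: 1D 1D 38 E4 BA 8C BF B7 8A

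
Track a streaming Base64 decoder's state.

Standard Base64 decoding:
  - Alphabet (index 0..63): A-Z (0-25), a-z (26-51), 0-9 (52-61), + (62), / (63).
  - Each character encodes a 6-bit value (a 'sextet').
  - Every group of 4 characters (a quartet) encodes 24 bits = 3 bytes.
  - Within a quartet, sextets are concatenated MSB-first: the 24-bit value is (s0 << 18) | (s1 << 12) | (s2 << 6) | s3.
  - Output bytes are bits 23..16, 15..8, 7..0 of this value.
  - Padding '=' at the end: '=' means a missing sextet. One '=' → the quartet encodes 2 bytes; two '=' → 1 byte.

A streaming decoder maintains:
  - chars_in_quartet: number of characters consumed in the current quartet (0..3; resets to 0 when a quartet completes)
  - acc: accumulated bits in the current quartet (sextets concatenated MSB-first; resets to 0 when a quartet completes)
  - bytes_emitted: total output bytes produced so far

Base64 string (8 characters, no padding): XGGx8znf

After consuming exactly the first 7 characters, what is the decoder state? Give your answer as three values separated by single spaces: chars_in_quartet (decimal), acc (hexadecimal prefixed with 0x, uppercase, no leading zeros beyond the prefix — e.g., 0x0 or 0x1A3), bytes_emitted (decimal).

After char 0 ('X'=23): chars_in_quartet=1 acc=0x17 bytes_emitted=0
After char 1 ('G'=6): chars_in_quartet=2 acc=0x5C6 bytes_emitted=0
After char 2 ('G'=6): chars_in_quartet=3 acc=0x17186 bytes_emitted=0
After char 3 ('x'=49): chars_in_quartet=4 acc=0x5C61B1 -> emit 5C 61 B1, reset; bytes_emitted=3
After char 4 ('8'=60): chars_in_quartet=1 acc=0x3C bytes_emitted=3
After char 5 ('z'=51): chars_in_quartet=2 acc=0xF33 bytes_emitted=3
After char 6 ('n'=39): chars_in_quartet=3 acc=0x3CCE7 bytes_emitted=3

Answer: 3 0x3CCE7 3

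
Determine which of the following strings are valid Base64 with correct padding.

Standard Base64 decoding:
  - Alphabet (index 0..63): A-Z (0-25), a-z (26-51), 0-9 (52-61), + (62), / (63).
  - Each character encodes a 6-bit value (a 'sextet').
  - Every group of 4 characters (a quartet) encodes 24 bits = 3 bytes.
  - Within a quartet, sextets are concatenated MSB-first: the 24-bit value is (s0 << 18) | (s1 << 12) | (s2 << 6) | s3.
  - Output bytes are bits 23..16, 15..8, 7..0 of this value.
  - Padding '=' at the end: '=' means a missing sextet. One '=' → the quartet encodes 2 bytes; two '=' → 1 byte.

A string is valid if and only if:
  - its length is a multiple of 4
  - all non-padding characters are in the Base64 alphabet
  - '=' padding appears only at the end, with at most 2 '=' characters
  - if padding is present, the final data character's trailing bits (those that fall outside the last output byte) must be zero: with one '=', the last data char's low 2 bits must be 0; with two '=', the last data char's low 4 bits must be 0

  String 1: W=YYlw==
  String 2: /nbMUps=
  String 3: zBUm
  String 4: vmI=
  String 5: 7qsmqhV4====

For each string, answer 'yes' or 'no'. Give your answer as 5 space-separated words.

String 1: 'W=YYlw==' → invalid (bad char(s): ['=']; '=' in middle)
String 2: '/nbMUps=' → valid
String 3: 'zBUm' → valid
String 4: 'vmI=' → valid
String 5: '7qsmqhV4====' → invalid (4 pad chars (max 2))

Answer: no yes yes yes no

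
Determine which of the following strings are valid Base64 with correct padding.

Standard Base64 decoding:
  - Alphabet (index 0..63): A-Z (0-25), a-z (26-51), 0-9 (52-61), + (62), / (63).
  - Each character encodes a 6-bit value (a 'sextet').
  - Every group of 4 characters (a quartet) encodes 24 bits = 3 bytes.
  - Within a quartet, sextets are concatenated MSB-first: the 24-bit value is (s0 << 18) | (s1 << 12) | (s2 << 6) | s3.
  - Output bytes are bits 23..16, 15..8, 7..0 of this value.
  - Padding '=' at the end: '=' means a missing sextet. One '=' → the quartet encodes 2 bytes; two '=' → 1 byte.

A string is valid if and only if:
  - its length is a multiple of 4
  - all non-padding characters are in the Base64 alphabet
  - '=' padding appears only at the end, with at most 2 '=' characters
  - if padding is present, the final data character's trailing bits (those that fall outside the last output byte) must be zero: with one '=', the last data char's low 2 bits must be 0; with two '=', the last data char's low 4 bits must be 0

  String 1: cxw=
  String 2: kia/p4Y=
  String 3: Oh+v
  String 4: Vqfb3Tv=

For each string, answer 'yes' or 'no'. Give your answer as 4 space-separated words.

Answer: yes yes yes no

Derivation:
String 1: 'cxw=' → valid
String 2: 'kia/p4Y=' → valid
String 3: 'Oh+v' → valid
String 4: 'Vqfb3Tv=' → invalid (bad trailing bits)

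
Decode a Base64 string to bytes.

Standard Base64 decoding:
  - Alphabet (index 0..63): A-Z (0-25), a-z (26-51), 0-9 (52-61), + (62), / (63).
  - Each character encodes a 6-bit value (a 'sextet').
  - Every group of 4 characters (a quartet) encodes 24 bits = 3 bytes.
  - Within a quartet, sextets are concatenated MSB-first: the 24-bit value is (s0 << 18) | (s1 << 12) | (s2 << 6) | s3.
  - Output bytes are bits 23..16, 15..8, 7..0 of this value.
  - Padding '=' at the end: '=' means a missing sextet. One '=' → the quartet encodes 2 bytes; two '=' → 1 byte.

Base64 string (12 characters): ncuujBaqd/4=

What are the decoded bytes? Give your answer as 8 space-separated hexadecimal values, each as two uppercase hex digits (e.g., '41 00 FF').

After char 0 ('n'=39): chars_in_quartet=1 acc=0x27 bytes_emitted=0
After char 1 ('c'=28): chars_in_quartet=2 acc=0x9DC bytes_emitted=0
After char 2 ('u'=46): chars_in_quartet=3 acc=0x2772E bytes_emitted=0
After char 3 ('u'=46): chars_in_quartet=4 acc=0x9DCBAE -> emit 9D CB AE, reset; bytes_emitted=3
After char 4 ('j'=35): chars_in_quartet=1 acc=0x23 bytes_emitted=3
After char 5 ('B'=1): chars_in_quartet=2 acc=0x8C1 bytes_emitted=3
After char 6 ('a'=26): chars_in_quartet=3 acc=0x2305A bytes_emitted=3
After char 7 ('q'=42): chars_in_quartet=4 acc=0x8C16AA -> emit 8C 16 AA, reset; bytes_emitted=6
After char 8 ('d'=29): chars_in_quartet=1 acc=0x1D bytes_emitted=6
After char 9 ('/'=63): chars_in_quartet=2 acc=0x77F bytes_emitted=6
After char 10 ('4'=56): chars_in_quartet=3 acc=0x1DFF8 bytes_emitted=6
Padding '=': partial quartet acc=0x1DFF8 -> emit 77 FE; bytes_emitted=8

Answer: 9D CB AE 8C 16 AA 77 FE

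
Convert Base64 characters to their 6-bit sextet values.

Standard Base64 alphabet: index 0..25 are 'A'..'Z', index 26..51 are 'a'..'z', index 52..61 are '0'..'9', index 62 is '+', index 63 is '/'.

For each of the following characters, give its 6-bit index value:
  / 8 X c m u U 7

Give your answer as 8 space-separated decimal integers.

'/': index 63
'8': 0..9 range, 52 + ord('8') − ord('0') = 60
'X': A..Z range, ord('X') − ord('A') = 23
'c': a..z range, 26 + ord('c') − ord('a') = 28
'm': a..z range, 26 + ord('m') − ord('a') = 38
'u': a..z range, 26 + ord('u') − ord('a') = 46
'U': A..Z range, ord('U') − ord('A') = 20
'7': 0..9 range, 52 + ord('7') − ord('0') = 59

Answer: 63 60 23 28 38 46 20 59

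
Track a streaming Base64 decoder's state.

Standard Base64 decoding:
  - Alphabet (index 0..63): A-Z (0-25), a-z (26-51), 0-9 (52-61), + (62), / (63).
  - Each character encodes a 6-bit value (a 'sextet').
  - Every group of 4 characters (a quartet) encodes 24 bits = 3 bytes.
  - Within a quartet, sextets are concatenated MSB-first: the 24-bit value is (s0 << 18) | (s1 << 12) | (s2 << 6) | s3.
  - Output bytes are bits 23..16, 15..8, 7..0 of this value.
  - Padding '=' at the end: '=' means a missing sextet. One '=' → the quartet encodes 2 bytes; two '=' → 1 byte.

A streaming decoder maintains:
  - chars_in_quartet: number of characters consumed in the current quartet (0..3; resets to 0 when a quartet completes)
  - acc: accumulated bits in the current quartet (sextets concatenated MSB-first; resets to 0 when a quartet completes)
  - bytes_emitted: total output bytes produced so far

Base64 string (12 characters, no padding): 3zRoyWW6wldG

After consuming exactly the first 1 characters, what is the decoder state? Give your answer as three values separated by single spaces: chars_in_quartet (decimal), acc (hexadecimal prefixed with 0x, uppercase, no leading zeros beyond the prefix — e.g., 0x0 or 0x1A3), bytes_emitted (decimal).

After char 0 ('3'=55): chars_in_quartet=1 acc=0x37 bytes_emitted=0

Answer: 1 0x37 0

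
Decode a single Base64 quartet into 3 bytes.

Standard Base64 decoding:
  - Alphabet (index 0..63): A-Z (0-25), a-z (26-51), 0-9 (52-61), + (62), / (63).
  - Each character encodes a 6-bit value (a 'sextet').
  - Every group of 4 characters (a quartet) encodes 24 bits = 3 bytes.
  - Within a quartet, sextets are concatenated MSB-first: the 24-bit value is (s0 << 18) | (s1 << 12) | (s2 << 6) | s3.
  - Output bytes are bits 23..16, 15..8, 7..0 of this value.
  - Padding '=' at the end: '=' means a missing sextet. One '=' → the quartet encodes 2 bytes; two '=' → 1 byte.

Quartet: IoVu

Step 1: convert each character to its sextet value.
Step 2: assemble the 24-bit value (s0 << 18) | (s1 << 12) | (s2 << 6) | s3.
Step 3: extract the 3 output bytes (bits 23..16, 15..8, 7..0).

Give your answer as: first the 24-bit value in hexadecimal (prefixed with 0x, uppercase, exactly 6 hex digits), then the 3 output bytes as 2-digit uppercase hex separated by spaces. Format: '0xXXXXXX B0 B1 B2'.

Sextets: I=8, o=40, V=21, u=46
24-bit: (8<<18) | (40<<12) | (21<<6) | 46
      = 0x200000 | 0x028000 | 0x000540 | 0x00002E
      = 0x22856E
Bytes: (v>>16)&0xFF=22, (v>>8)&0xFF=85, v&0xFF=6E

Answer: 0x22856E 22 85 6E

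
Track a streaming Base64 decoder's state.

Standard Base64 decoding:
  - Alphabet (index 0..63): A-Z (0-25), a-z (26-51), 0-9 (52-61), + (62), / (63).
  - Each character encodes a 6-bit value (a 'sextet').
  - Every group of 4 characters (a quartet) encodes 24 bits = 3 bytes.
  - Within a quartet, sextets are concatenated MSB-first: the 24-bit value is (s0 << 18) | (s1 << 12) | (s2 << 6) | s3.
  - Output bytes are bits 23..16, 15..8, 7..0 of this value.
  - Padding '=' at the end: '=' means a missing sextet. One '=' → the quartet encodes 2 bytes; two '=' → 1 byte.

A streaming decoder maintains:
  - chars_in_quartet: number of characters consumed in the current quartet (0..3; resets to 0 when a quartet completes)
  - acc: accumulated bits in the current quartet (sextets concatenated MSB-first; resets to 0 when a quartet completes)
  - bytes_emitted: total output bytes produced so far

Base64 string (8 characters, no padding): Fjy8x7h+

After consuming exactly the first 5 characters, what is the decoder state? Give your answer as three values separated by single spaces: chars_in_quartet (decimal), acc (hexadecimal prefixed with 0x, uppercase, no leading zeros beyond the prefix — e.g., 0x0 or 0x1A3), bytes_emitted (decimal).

After char 0 ('F'=5): chars_in_quartet=1 acc=0x5 bytes_emitted=0
After char 1 ('j'=35): chars_in_quartet=2 acc=0x163 bytes_emitted=0
After char 2 ('y'=50): chars_in_quartet=3 acc=0x58F2 bytes_emitted=0
After char 3 ('8'=60): chars_in_quartet=4 acc=0x163CBC -> emit 16 3C BC, reset; bytes_emitted=3
After char 4 ('x'=49): chars_in_quartet=1 acc=0x31 bytes_emitted=3

Answer: 1 0x31 3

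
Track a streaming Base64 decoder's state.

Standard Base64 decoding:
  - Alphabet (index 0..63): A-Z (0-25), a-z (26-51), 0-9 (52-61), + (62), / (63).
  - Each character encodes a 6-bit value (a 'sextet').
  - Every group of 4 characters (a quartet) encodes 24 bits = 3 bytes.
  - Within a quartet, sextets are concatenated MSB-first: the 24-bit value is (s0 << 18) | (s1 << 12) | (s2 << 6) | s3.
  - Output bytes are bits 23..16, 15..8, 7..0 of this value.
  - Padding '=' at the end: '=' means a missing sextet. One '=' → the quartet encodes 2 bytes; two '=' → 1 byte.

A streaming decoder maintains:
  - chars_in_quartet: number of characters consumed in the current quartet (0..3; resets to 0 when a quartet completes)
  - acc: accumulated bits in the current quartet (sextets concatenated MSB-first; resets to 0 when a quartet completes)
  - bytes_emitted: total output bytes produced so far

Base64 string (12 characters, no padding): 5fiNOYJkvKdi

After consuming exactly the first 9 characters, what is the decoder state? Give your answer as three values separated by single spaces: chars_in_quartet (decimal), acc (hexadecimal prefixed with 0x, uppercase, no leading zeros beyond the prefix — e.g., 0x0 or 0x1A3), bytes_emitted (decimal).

Answer: 1 0x2F 6

Derivation:
After char 0 ('5'=57): chars_in_quartet=1 acc=0x39 bytes_emitted=0
After char 1 ('f'=31): chars_in_quartet=2 acc=0xE5F bytes_emitted=0
After char 2 ('i'=34): chars_in_quartet=3 acc=0x397E2 bytes_emitted=0
After char 3 ('N'=13): chars_in_quartet=4 acc=0xE5F88D -> emit E5 F8 8D, reset; bytes_emitted=3
After char 4 ('O'=14): chars_in_quartet=1 acc=0xE bytes_emitted=3
After char 5 ('Y'=24): chars_in_quartet=2 acc=0x398 bytes_emitted=3
After char 6 ('J'=9): chars_in_quartet=3 acc=0xE609 bytes_emitted=3
After char 7 ('k'=36): chars_in_quartet=4 acc=0x398264 -> emit 39 82 64, reset; bytes_emitted=6
After char 8 ('v'=47): chars_in_quartet=1 acc=0x2F bytes_emitted=6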